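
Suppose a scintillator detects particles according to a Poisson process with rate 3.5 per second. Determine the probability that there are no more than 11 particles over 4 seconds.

0.2600

Over the interval, μ = 3.5 × 4 = 14 (4 seconds).
P(N ≤ 11) = Σ_{j=0}^{11} e^(−μ) μ^j/j! ≈ 0.2600.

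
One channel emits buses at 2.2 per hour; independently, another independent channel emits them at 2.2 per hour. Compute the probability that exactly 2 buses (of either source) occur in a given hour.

0.1188

Independent Poisson processes superpose: combined rate λ = 2.2 + 2.2 = 4.4 per hour.
So μ = 4.4.
P(N = 2) = e^(−4.4) · 4.4^2/2! ≈ 0.1188.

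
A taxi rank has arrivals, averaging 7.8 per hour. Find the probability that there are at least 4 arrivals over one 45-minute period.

Over the interval, μ = 7.8 × 0.75 = 5.85 (a 45-minute period = 0.75 hours).
P(N ≥ 4) = 1 − P(N ≤ 3) = 1 − Σ_{j=0}^{3} e^(−μ) μ^j/j! ≈ 0.8349.

0.8349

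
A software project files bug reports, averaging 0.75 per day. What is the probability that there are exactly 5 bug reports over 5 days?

Over the interval, μ = 0.75 × 5 = 3.75 (5 days).
P(N = 5) = e^(−μ) μ^5/5! = e^(−3.75) · 3.75^5/120 ≈ 0.1453.

0.1453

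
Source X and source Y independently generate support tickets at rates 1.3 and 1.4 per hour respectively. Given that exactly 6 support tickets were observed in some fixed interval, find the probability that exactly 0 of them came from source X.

Given the total, each event is independently from source X with probability p = λ_X/(λ_X+λ_Y) = 1.3/2.7 ≈ 0.4815.
So K ~ Binomial(6, 1.3/2.7): P(K = 0) = C(6,0) · (1.3/2.7)^0 · (1.4/2.7)^6 ≈ 0.0194.

0.0194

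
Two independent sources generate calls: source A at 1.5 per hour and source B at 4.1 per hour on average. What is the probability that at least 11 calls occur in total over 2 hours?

0.5638

Independent Poisson processes superpose: combined rate λ = 1.5 + 4.1 = 5.6 per hour.
Over the interval, μ = 5.6 × 2 = 11.2 (2 hours).
P(N ≥ 11) = 1 − P(N ≤ 10) ≈ 0.5638.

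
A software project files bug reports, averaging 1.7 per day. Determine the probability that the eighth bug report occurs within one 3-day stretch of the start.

0.1440

Over the interval, μ = 1.7 × 3 = 5.1 (a 3-day stretch = 3 days).
The eighth arrival falls in the interval iff at least 8 events occur there: P(S_8 ≤ t) = P(N ≥ 8) = 1 − P(N ≤ 7) ≈ 0.1440.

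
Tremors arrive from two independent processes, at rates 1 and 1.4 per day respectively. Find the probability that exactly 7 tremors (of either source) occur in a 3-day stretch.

Independent Poisson processes superpose: combined rate λ = 1 + 1.4 = 2.4 per day.
Over the interval, μ = 2.4 × 3 = 7.2 (a 3-day stretch = 3 days).
P(N = 7) = e^(−7.2) · 7.2^7/7! ≈ 0.1486.

0.1486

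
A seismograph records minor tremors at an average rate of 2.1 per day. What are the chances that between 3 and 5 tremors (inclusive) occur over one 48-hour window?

0.5429

Over the interval, μ = 2.1 × 2 = 4.2 (a 48-hour window = 2 days).
P(3 ≤ N ≤ 5) = Σ_{j=3}^{5} e^(−4.2) · 4.2^j/j! ≈ 0.5429.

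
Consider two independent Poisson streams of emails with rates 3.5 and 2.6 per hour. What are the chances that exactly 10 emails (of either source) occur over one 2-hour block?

0.1013

Independent Poisson processes superpose: combined rate λ = 3.5 + 2.6 = 6.1 per hour.
Over the interval, μ = 6.1 × 2 = 12.2 (a 2-hour block = 2 hours).
P(N = 10) = e^(−12.2) · 12.2^10/10! ≈ 0.1013.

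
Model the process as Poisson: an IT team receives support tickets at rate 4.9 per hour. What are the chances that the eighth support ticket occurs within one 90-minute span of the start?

Over the interval, μ = 4.9 × 1.5 = 7.35 (a 90-minute span = 1.5 hours).
The eighth arrival falls in the interval iff at least 8 events occur there: P(S_8 ≤ t) = P(N ≥ 8) = 1 − P(N ≤ 7) ≈ 0.4533.

0.4533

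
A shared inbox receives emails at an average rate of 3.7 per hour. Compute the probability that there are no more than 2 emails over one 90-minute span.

Over the interval, μ = 3.7 × 1.5 = 5.55 (a 90-minute span = 1.5 hours).
P(N ≤ 2) = Σ_{j=0}^{2} e^(−μ) μ^j/j! ≈ 0.0853.

0.0853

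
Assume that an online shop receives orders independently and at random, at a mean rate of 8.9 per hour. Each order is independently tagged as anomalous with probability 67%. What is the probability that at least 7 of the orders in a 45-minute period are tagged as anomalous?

Thinning: the orders that are tagged as anomalous themselves form a Poisson process with rate 0.67 × 8.9 = 5.963 per hour.
Over the interval, μ = 5.963 × 0.75 = 4.47225 (a 45-minute period = 0.75 hours).
P(N ≥ 7) = 1 − P(N ≤ 6) ≈ 0.1654.

0.1654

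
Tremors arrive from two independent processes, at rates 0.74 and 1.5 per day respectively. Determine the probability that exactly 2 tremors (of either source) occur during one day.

0.2671

Independent Poisson processes superpose: combined rate λ = 0.74 + 1.5 = 2.24 per day.
So μ = 2.24.
P(N = 2) = e^(−2.24) · 2.24^2/2! ≈ 0.2671.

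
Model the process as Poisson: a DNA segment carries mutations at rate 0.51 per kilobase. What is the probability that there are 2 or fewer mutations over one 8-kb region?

Over the interval, μ = 0.51 × 8 = 4.08 (an 8-kb region = 8 kilobases).
P(N ≤ 2) = Σ_{j=0}^{2} e^(−μ) μ^j/j! ≈ 0.2266.

0.2266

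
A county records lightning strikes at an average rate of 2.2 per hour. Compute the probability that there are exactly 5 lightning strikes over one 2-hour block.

Over the interval, μ = 2.2 × 2 = 4.4 (a 2-hour block = 2 hours).
P(N = 5) = e^(−μ) μ^5/5! = e^(−4.4) · 4.4^5/120 ≈ 0.1687.

0.1687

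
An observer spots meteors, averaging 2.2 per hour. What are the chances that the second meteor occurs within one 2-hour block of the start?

Over the interval, μ = 2.2 × 2 = 4.4 (a 2-hour block = 2 hours).
The second arrival falls in the interval iff at least 2 events occur there: P(S_2 ≤ t) = P(N ≥ 2) = 1 − P(N ≤ 1) ≈ 0.9337.

0.9337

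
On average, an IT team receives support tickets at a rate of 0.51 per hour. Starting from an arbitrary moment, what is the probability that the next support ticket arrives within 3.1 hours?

0.7942

Inter-arrival times are exponential with rate λ = 0.51 per hour.
P(T ≤ 3.1) = 1 − e^(−λt) = 1 − e^(−0.51 × 3.1) = 1 − e^(−1.581) ≈ 0.7942.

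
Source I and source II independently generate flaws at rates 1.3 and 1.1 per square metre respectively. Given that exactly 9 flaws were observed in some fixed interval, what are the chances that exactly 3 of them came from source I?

Given the total, each event is independently from source I with probability p = λ_I/(λ_I+λ_II) = 1.3/2.4 ≈ 0.5417.
So K ~ Binomial(9, 1.3/2.4): P(K = 3) = C(9,3) · (1.3/2.4)^3 · (1.1/2.4)^6 ≈ 0.1238.

0.1238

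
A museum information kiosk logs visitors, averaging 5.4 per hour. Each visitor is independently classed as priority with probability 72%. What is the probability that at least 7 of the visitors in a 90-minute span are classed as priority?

0.3667

Thinning: the visitors that are classed as priority themselves form a Poisson process with rate 0.72 × 5.4 = 3.888 per hour.
Over the interval, μ = 3.888 × 1.5 = 5.832 (a 90-minute span = 1.5 hours).
P(N ≥ 7) = 1 − P(N ≤ 6) ≈ 0.3667.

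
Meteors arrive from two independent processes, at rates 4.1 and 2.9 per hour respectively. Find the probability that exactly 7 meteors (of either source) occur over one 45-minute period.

0.1145

Independent Poisson processes superpose: combined rate λ = 4.1 + 2.9 = 7 per hour.
Over the interval, μ = 7 × 0.75 = 5.25 (a 45-minute period = 0.75 hours).
P(N = 7) = e^(−5.25) · 5.25^7/7! ≈ 0.1145.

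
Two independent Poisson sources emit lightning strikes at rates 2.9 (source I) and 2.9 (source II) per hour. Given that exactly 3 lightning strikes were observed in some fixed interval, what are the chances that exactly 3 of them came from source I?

0.1250

Given the total, each event is independently from source I with probability p = λ_I/(λ_I+λ_II) = 2.9/5.8 = 0.5000.
So K ~ Binomial(3, 2.9/5.8): P(K = 3) = C(3,3) · (2.9/5.8)^3 · (2.9/5.8)^0 ≈ 0.1250.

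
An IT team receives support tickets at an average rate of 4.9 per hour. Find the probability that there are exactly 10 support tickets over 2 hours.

Over the interval, μ = 4.9 × 2 = 9.8 (2 hours).
P(N = 10) = e^(−μ) μ^10/10! = e^(−9.8) · 9.8^10/3628800 ≈ 0.1249.

0.1249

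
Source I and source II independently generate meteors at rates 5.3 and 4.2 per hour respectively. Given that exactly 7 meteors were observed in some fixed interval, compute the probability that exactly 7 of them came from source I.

0.0168

Given the total, each event is independently from source I with probability p = λ_I/(λ_I+λ_II) = 5.3/9.5 ≈ 0.5579.
So K ~ Binomial(7, 5.3/9.5): P(K = 7) = C(7,7) · (5.3/9.5)^7 · (4.2/9.5)^0 ≈ 0.0168.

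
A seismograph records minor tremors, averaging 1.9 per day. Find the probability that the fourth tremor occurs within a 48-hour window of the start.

Over the interval, μ = 1.9 × 2 = 3.8 (a 48-hour window = 2 days).
The fourth arrival falls in the interval iff at least 4 events occur there: P(S_4 ≤ t) = P(N ≥ 4) = 1 − P(N ≤ 3) ≈ 0.5265.

0.5265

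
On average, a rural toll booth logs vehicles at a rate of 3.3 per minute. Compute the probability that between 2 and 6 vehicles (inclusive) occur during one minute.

0.7904

With mean μ = 3.3 per minute,
P(2 ≤ N ≤ 6) = Σ_{j=2}^{6} e^(−3.3) · 3.3^j/j! ≈ 0.7904.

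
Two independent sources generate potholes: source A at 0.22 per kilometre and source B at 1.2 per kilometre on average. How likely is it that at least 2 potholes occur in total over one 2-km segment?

0.7756

Independent Poisson processes superpose: combined rate λ = 0.22 + 1.2 = 1.42 per kilometre.
Over the interval, μ = 1.42 × 2 = 2.84 (a 2-km segment = 2 kilometres).
P(N ≥ 2) = 1 − P(N ≤ 1) ≈ 0.7756.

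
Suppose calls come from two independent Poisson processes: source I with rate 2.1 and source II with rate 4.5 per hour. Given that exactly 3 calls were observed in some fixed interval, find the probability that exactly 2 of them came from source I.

Given the total, each event is independently from source I with probability p = λ_I/(λ_I+λ_II) = 2.1/6.6 ≈ 0.3182.
So K ~ Binomial(3, 2.1/6.6): P(K = 2) = C(3,2) · (2.1/6.6)^2 · (4.5/6.6)^1 ≈ 0.2071.

0.2071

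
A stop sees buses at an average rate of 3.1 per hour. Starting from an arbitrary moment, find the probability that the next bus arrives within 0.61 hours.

Inter-arrival times are exponential with rate λ = 3.1 per hour.
P(T ≤ 0.61) = 1 − e^(−λt) = 1 − e^(−3.1 × 0.61) = 1 − e^(−1.891) ≈ 0.8491.

0.8491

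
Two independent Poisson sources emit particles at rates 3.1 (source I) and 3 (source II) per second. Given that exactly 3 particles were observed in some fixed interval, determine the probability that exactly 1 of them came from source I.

Given the total, each event is independently from source I with probability p = λ_I/(λ_I+λ_II) = 3.1/6.1 ≈ 0.5082.
So K ~ Binomial(3, 3.1/6.1): P(K = 1) = C(3,1) · (3.1/6.1)^1 · (3/6.1)^2 ≈ 0.3688.

0.3688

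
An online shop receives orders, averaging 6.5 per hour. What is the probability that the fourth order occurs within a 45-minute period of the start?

Over the interval, μ = 6.5 × 0.75 = 4.875 (a 45-minute period = 0.75 hours).
The fourth arrival falls in the interval iff at least 4 events occur there: P(S_4 ≤ t) = P(N ≥ 4) = 1 − P(N ≤ 3) ≈ 0.7170.

0.7170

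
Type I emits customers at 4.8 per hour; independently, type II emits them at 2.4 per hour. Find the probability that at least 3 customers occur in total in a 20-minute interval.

Independent Poisson processes superpose: combined rate λ = 4.8 + 2.4 = 7.2 per hour.
Over the interval, μ = 7.2 × 1/3 = 2.4 (a 20-minute interval = 1/3 hours).
P(N ≥ 3) = 1 − P(N ≤ 2) ≈ 0.4303.

0.4303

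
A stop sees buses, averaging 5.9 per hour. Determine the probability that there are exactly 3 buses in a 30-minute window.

Over the interval, μ = 5.9 × 0.5 = 2.95 (a 30-minute window = 0.5 hours).
P(N = 3) = e^(−μ) μ^3/3! = e^(−2.95) · 2.95^3/6 ≈ 0.2239.

0.2239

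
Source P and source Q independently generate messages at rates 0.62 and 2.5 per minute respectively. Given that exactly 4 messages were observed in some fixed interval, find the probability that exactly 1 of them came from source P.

Given the total, each event is independently from source P with probability p = λ_P/(λ_P+λ_Q) = 0.62/3.12 ≈ 0.1987.
So K ~ Binomial(4, 0.62/3.12): P(K = 1) = C(4,1) · (0.62/3.12)^1 · (2.5/3.12)^3 ≈ 0.4089.

0.4089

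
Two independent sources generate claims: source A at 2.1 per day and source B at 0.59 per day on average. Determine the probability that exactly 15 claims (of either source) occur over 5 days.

0.0940

Independent Poisson processes superpose: combined rate λ = 2.1 + 0.59 = 2.69 per day.
Over the interval, μ = 2.69 × 5 = 13.45 (5 days).
P(N = 15) = e^(−13.45) · 13.45^15/15! ≈ 0.0940.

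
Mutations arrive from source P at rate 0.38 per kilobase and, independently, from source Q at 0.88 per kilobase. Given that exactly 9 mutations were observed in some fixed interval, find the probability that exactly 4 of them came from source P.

Given the total, each event is independently from source P with probability p = λ_P/(λ_P+λ_Q) = 0.38/1.26 ≈ 0.3016.
So K ~ Binomial(9, 0.38/1.26): P(K = 4) = C(9,4) · (0.38/1.26)^4 · (0.88/1.26)^5 ≈ 0.1732.

0.1732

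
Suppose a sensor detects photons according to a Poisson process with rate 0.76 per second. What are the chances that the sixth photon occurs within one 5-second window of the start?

Over the interval, μ = 0.76 × 5 = 3.8 (a 5-second window = 5 seconds).
The sixth arrival falls in the interval iff at least 6 events occur there: P(S_6 ≤ t) = P(N ≥ 6) = 1 − P(N ≤ 5) ≈ 0.1844.

0.1844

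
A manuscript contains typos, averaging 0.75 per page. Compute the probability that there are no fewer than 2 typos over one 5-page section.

0.8883

Over the interval, μ = 0.75 × 5 = 3.75 (a 5-page section = 5 pages).
P(N ≥ 2) = 1 − P(N ≤ 1) = 1 − Σ_{j=0}^{1} e^(−μ) μ^j/j! ≈ 0.8883.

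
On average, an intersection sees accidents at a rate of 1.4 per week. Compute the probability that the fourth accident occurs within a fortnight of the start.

0.3081

Over the interval, μ = 1.4 × 2 = 2.8 (a fortnight = 2 weeks).
The fourth arrival falls in the interval iff at least 4 events occur there: P(S_4 ≤ t) = P(N ≥ 4) = 1 − P(N ≤ 3) ≈ 0.3081.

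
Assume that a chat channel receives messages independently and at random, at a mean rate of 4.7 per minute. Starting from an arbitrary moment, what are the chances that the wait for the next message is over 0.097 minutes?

The wait for the next event is exponential with rate λ = 4.7 per minute.
P(T > 0.097) = e^(−λt) = e^(−4.7 × 0.097) = e^(−0.4559) ≈ 0.6339.

0.6339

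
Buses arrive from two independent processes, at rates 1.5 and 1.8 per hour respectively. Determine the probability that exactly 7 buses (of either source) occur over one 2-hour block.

0.1472

Independent Poisson processes superpose: combined rate λ = 1.5 + 1.8 = 3.3 per hour.
Over the interval, μ = 3.3 × 2 = 6.6 (a 2-hour block = 2 hours).
P(N = 7) = e^(−6.6) · 6.6^7/7! ≈ 0.1472.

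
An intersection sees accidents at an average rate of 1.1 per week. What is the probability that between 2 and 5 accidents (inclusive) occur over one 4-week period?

Over the interval, μ = 1.1 × 4 = 4.4 (a 4-week period = 4 weeks).
P(2 ≤ N ≤ 5) = Σ_{j=2}^{5} e^(−4.4) · 4.4^j/j! ≈ 0.6536.

0.6536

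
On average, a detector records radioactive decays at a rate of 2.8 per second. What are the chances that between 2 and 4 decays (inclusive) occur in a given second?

With mean μ = 2.8 per second,
P(2 ≤ N ≤ 4) = Σ_{j=2}^{4} e^(−2.8) · 2.8^j/j! ≈ 0.6166.

0.6166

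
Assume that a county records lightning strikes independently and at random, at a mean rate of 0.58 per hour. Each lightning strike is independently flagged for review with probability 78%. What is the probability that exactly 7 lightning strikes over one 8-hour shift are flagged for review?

Thinning: the lightning strikes that are flagged for review themselves form a Poisson process with rate 0.78 × 0.58 = 0.4524 per hour.
Over the interval, μ = 0.4524 × 8 = 3.6192 (an 8-hour shift = 8 hours).
P(N = 7) = e^(−3.6192) · 3.6192^7/7! ≈ 0.0433.

0.0433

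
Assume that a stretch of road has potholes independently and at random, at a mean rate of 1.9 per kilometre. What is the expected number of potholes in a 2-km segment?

3.8

E[N] = λt = 1.9 × 2 = 3.8 (a 2-km segment = 2 kilometres).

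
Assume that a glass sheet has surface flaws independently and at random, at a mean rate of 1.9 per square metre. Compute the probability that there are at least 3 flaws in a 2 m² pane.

0.7311

Over the interval, μ = 1.9 × 2 = 3.8 (a 2 m² pane = 2 square metres).
P(N ≥ 3) = 1 − P(N ≤ 2) = 1 − Σ_{j=0}^{2} e^(−μ) μ^j/j! ≈ 0.7311.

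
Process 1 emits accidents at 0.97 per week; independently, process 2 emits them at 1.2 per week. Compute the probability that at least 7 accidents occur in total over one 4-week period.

0.7625

Independent Poisson processes superpose: combined rate λ = 0.97 + 1.2 = 2.17 per week.
Over the interval, μ = 2.17 × 4 = 8.68 (a 4-week period = 4 weeks).
P(N ≥ 7) = 1 − P(N ≤ 6) ≈ 0.7625.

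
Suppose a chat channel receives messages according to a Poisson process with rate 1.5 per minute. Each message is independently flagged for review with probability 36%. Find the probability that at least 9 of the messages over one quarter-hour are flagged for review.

Thinning: the messages that are flagged for review themselves form a Poisson process with rate 0.36 × 1.5 = 0.54 per minute.
Over the interval, μ = 0.54 × 15 = 8.1 (a quarter-hour = 15 minutes).
P(N ≥ 9) = 1 − P(N ≤ 8) ≈ 0.4214.

0.4214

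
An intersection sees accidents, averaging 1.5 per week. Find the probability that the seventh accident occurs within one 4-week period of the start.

0.3937

Over the interval, μ = 1.5 × 4 = 6 (a 4-week period = 4 weeks).
The seventh arrival falls in the interval iff at least 7 events occur there: P(S_7 ≤ t) = P(N ≥ 7) = 1 − P(N ≤ 6) ≈ 0.3937.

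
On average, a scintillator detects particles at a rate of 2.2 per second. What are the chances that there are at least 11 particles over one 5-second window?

Over the interval, μ = 2.2 × 5 = 11 (a 5-second window = 5 seconds).
P(N ≥ 11) = 1 − P(N ≤ 10) = 1 − Σ_{j=0}^{10} e^(−μ) μ^j/j! ≈ 0.5401.

0.5401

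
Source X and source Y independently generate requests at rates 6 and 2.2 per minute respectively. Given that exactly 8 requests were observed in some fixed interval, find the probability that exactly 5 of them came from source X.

Given the total, each event is independently from source X with probability p = λ_X/(λ_X+λ_Y) = 6/8.2 ≈ 0.7317.
So K ~ Binomial(8, 6/8.2): P(K = 5) = C(8,5) · (6/8.2)^5 · (2.2/8.2)^3 ≈ 0.2268.

0.2268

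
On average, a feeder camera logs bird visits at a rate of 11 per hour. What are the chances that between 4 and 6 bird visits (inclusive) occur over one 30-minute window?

0.4843

Over the interval, μ = 11 × 0.5 = 5.5 (a 30-minute window = 0.5 hours).
P(4 ≤ N ≤ 6) = Σ_{j=4}^{6} e^(−5.5) · 5.5^j/j! ≈ 0.4843.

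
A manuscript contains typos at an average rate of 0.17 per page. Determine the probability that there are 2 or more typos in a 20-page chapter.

0.8532

Over the interval, μ = 0.17 × 20 = 3.4 (a 20-page chapter = 20 pages).
P(N ≥ 2) = 1 − P(N ≤ 1) = 1 − Σ_{j=0}^{1} e^(−μ) μ^j/j! ≈ 0.8532.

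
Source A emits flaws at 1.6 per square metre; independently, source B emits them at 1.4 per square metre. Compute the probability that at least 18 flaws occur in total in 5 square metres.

Independent Poisson processes superpose: combined rate λ = 1.6 + 1.4 = 3 per square metre.
Over the interval, μ = 3 × 5 = 15 (5 square metres).
P(N ≥ 18) = 1 − P(N ≤ 17) ≈ 0.2511.

0.2511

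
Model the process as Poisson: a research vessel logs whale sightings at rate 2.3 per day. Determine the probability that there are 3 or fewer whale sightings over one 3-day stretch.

0.0871

Over the interval, μ = 2.3 × 3 = 6.9 (a 3-day stretch = 3 days).
P(N ≤ 3) = Σ_{j=0}^{3} e^(−μ) μ^j/j! ≈ 0.0871.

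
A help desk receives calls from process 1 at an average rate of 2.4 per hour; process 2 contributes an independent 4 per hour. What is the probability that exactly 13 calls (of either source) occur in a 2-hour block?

0.1098

Independent Poisson processes superpose: combined rate λ = 2.4 + 4 = 6.4 per hour.
Over the interval, μ = 6.4 × 2 = 12.8 (a 2-hour block = 2 hours).
P(N = 13) = e^(−12.8) · 12.8^13/13! ≈ 0.1098.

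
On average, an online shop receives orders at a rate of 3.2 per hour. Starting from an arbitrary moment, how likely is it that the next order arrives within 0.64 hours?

0.8710

Inter-arrival times are exponential with rate λ = 3.2 per hour.
P(T ≤ 0.64) = 1 − e^(−λt) = 1 − e^(−3.2 × 0.64) = 1 − e^(−2.048) ≈ 0.8710.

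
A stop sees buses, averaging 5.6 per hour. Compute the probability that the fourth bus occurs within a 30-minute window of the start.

0.3081

Over the interval, μ = 5.6 × 0.5 = 2.8 (a 30-minute window = 0.5 hours).
The fourth arrival falls in the interval iff at least 4 events occur there: P(S_4 ≤ t) = P(N ≥ 4) = 1 − P(N ≤ 3) ≈ 0.3081.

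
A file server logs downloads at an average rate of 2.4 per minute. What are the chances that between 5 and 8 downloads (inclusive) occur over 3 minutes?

Over the interval, μ = 2.4 × 3 = 7.2 (3 minutes).
P(5 ≤ N ≤ 8) = Σ_{j=5}^{8} e^(−7.2) · 7.2^j/j! ≈ 0.5472.

0.5472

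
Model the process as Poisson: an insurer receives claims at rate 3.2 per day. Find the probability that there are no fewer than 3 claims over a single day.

0.6201

With mean μ = 3.2 per day,
P(N ≥ 3) = 1 − P(N ≤ 2) = 1 − Σ_{j=0}^{2} e^(−μ) μ^j/j! ≈ 0.6201.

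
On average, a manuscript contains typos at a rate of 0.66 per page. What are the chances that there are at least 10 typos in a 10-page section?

Over the interval, μ = 0.66 × 10 = 6.6 (a 10-page section = 10 pages).
P(N ≥ 10) = 1 − P(N ≤ 9) = 1 − Σ_{j=0}^{9} e^(−μ) μ^j/j! ≈ 0.1314.

0.1314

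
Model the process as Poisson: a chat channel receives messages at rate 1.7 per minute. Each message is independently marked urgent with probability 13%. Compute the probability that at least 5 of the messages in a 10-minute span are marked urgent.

0.0736

Thinning: the messages that are marked urgent themselves form a Poisson process with rate 0.13 × 1.7 = 0.221 per minute.
Over the interval, μ = 0.221 × 10 = 2.21 (a 10-minute span = 10 minutes).
P(N ≥ 5) = 1 − P(N ≤ 4) ≈ 0.0736.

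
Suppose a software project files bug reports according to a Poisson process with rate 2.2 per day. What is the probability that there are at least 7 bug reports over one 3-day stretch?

0.4892

Over the interval, μ = 2.2 × 3 = 6.6 (a 3-day stretch = 3 days).
P(N ≥ 7) = 1 − P(N ≤ 6) = 1 − Σ_{j=0}^{6} e^(−μ) μ^j/j! ≈ 0.4892.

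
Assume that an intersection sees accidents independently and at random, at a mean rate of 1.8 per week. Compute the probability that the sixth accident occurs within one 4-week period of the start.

Over the interval, μ = 1.8 × 4 = 7.2 (a 4-week period = 4 weeks).
The sixth arrival falls in the interval iff at least 6 events occur there: P(S_6 ≤ t) = P(N ≥ 6) = 1 − P(N ≤ 5) ≈ 0.7241.

0.7241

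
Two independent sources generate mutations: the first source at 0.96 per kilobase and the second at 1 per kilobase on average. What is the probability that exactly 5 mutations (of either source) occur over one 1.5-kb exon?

0.0968

Independent Poisson processes superpose: combined rate λ = 0.96 + 1 = 1.96 per kilobase.
Over the interval, μ = 1.96 × 1.5 = 2.94 (a 1.5-kb exon = 1.5 kilobases).
P(N = 5) = e^(−2.94) · 2.94^5/5! ≈ 0.0968.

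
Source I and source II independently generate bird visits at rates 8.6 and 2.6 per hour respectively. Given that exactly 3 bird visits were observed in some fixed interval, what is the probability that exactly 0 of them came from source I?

0.0125

Given the total, each event is independently from source I with probability p = λ_I/(λ_I+λ_II) = 8.6/11.2 ≈ 0.7679.
So K ~ Binomial(3, 8.6/11.2): P(K = 0) = C(3,0) · (8.6/11.2)^0 · (2.6/11.2)^3 ≈ 0.0125.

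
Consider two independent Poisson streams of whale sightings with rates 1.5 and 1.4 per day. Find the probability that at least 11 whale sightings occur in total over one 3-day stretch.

Independent Poisson processes superpose: combined rate λ = 1.5 + 1.4 = 2.9 per day.
Over the interval, μ = 2.9 × 3 = 8.7 (a 3-day stretch = 3 days).
P(N ≥ 11) = 1 − P(N ≤ 10) ≈ 0.2591.

0.2591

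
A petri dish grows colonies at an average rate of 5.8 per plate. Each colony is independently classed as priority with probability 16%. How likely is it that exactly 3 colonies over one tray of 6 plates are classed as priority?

0.1098

Thinning: the colonies that are classed as priority themselves form a Poisson process with rate 0.16 × 5.8 = 0.928 per plate.
Over the interval, μ = 0.928 × 6 = 5.568 (a tray of 6 plates = 6 plates).
P(N = 3) = e^(−5.568) · 5.568^3/3! ≈ 0.1098.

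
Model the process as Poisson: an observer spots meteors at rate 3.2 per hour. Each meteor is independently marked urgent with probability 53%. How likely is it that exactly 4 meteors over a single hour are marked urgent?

Thinning: the meteors that are marked urgent themselves form a Poisson process with rate 0.53 × 3.2 = 1.696 per hour.
So μ = 1.696.
P(N = 4) = e^(−1.696) · 1.696^4/4! ≈ 0.0632.

0.0632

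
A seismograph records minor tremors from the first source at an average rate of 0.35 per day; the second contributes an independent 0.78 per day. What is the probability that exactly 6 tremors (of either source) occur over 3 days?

Independent Poisson processes superpose: combined rate λ = 0.35 + 0.78 = 1.13 per day.
Over the interval, μ = 1.13 × 3 = 3.39 (3 days).
P(N = 6) = e^(−3.39) · 3.39^6/6! ≈ 0.0711.

0.0711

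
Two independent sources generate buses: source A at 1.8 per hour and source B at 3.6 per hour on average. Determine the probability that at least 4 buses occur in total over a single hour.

0.7867

Independent Poisson processes superpose: combined rate λ = 1.8 + 3.6 = 5.4 per hour.
So μ = 5.4.
P(N ≥ 4) = 1 − P(N ≤ 3) ≈ 0.7867.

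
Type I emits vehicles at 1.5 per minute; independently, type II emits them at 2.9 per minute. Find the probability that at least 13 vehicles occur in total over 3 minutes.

0.5587

Independent Poisson processes superpose: combined rate λ = 1.5 + 2.9 = 4.4 per minute.
Over the interval, μ = 4.4 × 3 = 13.2 (3 minutes).
P(N ≥ 13) = 1 − P(N ≤ 12) ≈ 0.5587.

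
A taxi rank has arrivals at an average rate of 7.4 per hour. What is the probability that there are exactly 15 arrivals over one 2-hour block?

0.1023

Over the interval, μ = 7.4 × 2 = 14.8 (a 2-hour block = 2 hours).
P(N = 15) = e^(−μ) μ^15/15! = e^(−14.8) · 14.8^15/1307674368000 ≈ 0.1023.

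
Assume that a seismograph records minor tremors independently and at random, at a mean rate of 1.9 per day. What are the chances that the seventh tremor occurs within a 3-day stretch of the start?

Over the interval, μ = 1.9 × 3 = 5.7 (a 3-day stretch = 3 days).
The seventh arrival falls in the interval iff at least 7 events occur there: P(S_7 ≤ t) = P(N ≥ 7) = 1 − P(N ≤ 6) ≈ 0.3456.

0.3456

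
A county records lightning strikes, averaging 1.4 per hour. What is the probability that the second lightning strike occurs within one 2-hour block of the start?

0.7689

Over the interval, μ = 1.4 × 2 = 2.8 (a 2-hour block = 2 hours).
The second arrival falls in the interval iff at least 2 events occur there: P(S_2 ≤ t) = P(N ≥ 2) = 1 − P(N ≤ 1) ≈ 0.7689.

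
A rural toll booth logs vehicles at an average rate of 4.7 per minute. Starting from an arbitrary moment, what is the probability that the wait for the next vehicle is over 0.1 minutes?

The wait for the next event is exponential with rate λ = 4.7 per minute.
P(T > 0.1) = e^(−λt) = e^(−4.7 × 0.1) = e^(−0.47) ≈ 0.6250.

0.6250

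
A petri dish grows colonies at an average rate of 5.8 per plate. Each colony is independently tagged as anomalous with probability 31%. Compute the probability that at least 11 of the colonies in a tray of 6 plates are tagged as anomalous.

Thinning: the colonies that are tagged as anomalous themselves form a Poisson process with rate 0.31 × 5.8 = 1.798 per plate.
Over the interval, μ = 1.798 × 6 = 10.788 (a tray of 6 plates = 6 plates).
P(N ≥ 11) = 1 − P(N ≤ 10) ≈ 0.5146.

0.5146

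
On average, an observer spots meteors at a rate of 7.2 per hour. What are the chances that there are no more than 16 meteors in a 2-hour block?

Over the interval, μ = 7.2 × 2 = 14.4 (a 2-hour block = 2 hours).
P(N ≤ 16) = Σ_{j=0}^{16} e^(−μ) μ^j/j! ≈ 0.7204.

0.7204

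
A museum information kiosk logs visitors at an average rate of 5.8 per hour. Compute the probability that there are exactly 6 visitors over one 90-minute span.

0.1003

Over the interval, μ = 5.8 × 1.5 = 8.7 (a 90-minute span = 1.5 hours).
P(N = 6) = e^(−μ) μ^6/6! = e^(−8.7) · 8.7^6/720 ≈ 0.1003.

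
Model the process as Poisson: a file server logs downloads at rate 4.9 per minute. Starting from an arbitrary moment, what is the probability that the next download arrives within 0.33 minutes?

0.8015

Inter-arrival times are exponential with rate λ = 4.9 per minute.
P(T ≤ 0.33) = 1 − e^(−λt) = 1 − e^(−4.9 × 0.33) = 1 − e^(−1.617) ≈ 0.8015.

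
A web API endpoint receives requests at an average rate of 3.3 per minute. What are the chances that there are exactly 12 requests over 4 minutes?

Over the interval, μ = 3.3 × 4 = 13.2 (4 minutes).
P(N = 12) = e^(−μ) μ^12/12! = e^(−13.2) · 13.2^12/479001600 ≈ 0.1081.

0.1081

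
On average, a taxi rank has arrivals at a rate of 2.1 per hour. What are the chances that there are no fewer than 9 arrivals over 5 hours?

Over the interval, μ = 2.1 × 5 = 10.5 (5 hours).
P(N ≥ 9) = 1 − P(N ≤ 8) = 1 − Σ_{j=0}^{8} e^(−μ) μ^j/j! ≈ 0.7206.

0.7206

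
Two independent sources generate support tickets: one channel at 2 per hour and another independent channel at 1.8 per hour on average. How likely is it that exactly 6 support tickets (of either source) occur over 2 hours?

Independent Poisson processes superpose: combined rate λ = 2 + 1.8 = 3.8 per hour.
Over the interval, μ = 3.8 × 2 = 7.6 (2 hours).
P(N = 6) = e^(−7.6) · 7.6^6/6! ≈ 0.1339.

0.1339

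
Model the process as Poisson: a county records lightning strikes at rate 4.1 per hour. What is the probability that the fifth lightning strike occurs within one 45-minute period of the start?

Over the interval, μ = 4.1 × 0.75 = 3.075 (a 45-minute period = 0.75 hours).
The fifth arrival falls in the interval iff at least 5 events occur there: P(S_5 ≤ t) = P(N ≥ 5) = 1 − P(N ≤ 4) ≈ 0.1975.

0.1975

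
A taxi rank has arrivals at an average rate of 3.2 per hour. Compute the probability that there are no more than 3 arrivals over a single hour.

0.6025

With mean μ = 3.2 per hour,
P(N ≤ 3) = Σ_{j=0}^{3} e^(−μ) μ^j/j! ≈ 0.6025.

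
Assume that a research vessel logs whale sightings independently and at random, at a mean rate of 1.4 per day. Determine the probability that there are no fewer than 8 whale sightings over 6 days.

Over the interval, μ = 1.4 × 6 = 8.4 (6 days).
P(N ≥ 8) = 1 − P(N ≤ 7) = 1 − Σ_{j=0}^{7} e^(−μ) μ^j/j! ≈ 0.6013.

0.6013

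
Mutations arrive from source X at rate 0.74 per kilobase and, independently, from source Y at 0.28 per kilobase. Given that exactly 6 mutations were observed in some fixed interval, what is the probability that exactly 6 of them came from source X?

Given the total, each event is independently from source X with probability p = λ_X/(λ_X+λ_Y) = 0.74/1.02 ≈ 0.7255.
So K ~ Binomial(6, 0.74/1.02): P(K = 6) = C(6,6) · (0.74/1.02)^6 · (0.28/1.02)^0 ≈ 0.1458.

0.1458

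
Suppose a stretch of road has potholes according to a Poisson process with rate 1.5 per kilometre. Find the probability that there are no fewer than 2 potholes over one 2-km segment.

0.8009

Over the interval, μ = 1.5 × 2 = 3 (a 2-km segment = 2 kilometres).
P(N ≥ 2) = 1 − P(N ≤ 1) = 1 − Σ_{j=0}^{1} e^(−μ) μ^j/j! ≈ 0.8009.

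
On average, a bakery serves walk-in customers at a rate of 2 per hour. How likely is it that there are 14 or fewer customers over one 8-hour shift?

0.3675

Over the interval, μ = 2 × 8 = 16 (an 8-hour shift = 8 hours).
P(N ≤ 14) = Σ_{j=0}^{14} e^(−μ) μ^j/j! ≈ 0.3675.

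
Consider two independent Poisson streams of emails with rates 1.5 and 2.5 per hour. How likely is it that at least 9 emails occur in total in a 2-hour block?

Independent Poisson processes superpose: combined rate λ = 1.5 + 2.5 = 4 per hour.
Over the interval, μ = 4 × 2 = 8 (a 2-hour block = 2 hours).
P(N ≥ 9) = 1 − P(N ≤ 8) ≈ 0.4075.

0.4075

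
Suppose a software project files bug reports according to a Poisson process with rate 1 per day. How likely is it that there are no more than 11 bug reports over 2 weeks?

0.2600

Over the interval, μ = 1 × 14 = 14 (2 weeks = 14 days).
P(N ≤ 11) = Σ_{j=0}^{11} e^(−μ) μ^j/j! ≈ 0.2600.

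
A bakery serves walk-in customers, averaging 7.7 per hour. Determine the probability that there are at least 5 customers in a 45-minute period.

Over the interval, μ = 7.7 × 0.75 = 5.775 (a 45-minute period = 0.75 hours).
P(N ≥ 5) = 1 − P(N ≤ 4) = 1 − Σ_{j=0}^{4} e^(−μ) μ^j/j! ≈ 0.6837.

0.6837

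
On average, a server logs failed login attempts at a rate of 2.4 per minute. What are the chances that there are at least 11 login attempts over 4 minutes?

0.3671

Over the interval, μ = 2.4 × 4 = 9.6 (4 minutes).
P(N ≥ 11) = 1 − P(N ≤ 10) = 1 − Σ_{j=0}^{10} e^(−μ) μ^j/j! ≈ 0.3671.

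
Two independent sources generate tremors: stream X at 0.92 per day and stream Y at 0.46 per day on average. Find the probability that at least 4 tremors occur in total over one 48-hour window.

0.2992

Independent Poisson processes superpose: combined rate λ = 0.92 + 0.46 = 1.38 per day.
Over the interval, μ = 1.38 × 2 = 2.76 (a 48-hour window = 2 days).
P(N ≥ 4) = 1 − P(N ≤ 3) ≈ 0.2992.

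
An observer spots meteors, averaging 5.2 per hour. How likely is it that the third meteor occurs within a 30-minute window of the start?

0.4816

Over the interval, μ = 5.2 × 0.5 = 2.6 (a 30-minute window = 0.5 hours).
The third arrival falls in the interval iff at least 3 events occur there: P(S_3 ≤ t) = P(N ≥ 3) = 1 − P(N ≤ 2) ≈ 0.4816.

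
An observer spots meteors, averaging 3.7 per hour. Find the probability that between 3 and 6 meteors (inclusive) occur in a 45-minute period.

0.5012

Over the interval, μ = 3.7 × 0.75 = 2.775 (a 45-minute period = 0.75 hours).
P(3 ≤ N ≤ 6) = Σ_{j=3}^{6} e^(−2.775) · 2.775^j/j! ≈ 0.5012.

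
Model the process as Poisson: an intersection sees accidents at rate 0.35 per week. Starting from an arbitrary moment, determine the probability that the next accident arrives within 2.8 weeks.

0.6247

Inter-arrival times are exponential with rate λ = 0.35 per week.
P(T ≤ 2.8) = 1 − e^(−λt) = 1 − e^(−0.35 × 2.8) = 1 − e^(−0.98) ≈ 0.6247.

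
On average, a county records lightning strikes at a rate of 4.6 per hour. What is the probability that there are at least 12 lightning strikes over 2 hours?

Over the interval, μ = 4.6 × 2 = 9.2 (2 hours).
P(N ≥ 12) = 1 − P(N ≤ 11) = 1 − Σ_{j=0}^{11} e^(−μ) μ^j/j! ≈ 0.2168.

0.2168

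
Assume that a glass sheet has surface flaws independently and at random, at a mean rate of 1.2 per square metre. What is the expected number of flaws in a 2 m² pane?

2.4

E[N] = λt = 1.2 × 2 = 2.4 (a 2 m² pane = 2 square metres).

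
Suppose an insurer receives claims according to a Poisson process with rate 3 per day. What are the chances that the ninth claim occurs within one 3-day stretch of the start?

Over the interval, μ = 3 × 3 = 9 (a 3-day stretch = 3 days).
The ninth arrival falls in the interval iff at least 9 events occur there: P(S_9 ≤ t) = P(N ≥ 9) = 1 − P(N ≤ 8) ≈ 0.5443.

0.5443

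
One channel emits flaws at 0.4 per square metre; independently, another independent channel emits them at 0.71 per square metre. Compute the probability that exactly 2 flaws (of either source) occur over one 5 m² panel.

0.0599

Independent Poisson processes superpose: combined rate λ = 0.4 + 0.71 = 1.11 per square metre.
Over the interval, μ = 1.11 × 5 = 5.55 (a 5 m² panel = 5 square metres).
P(N = 2) = e^(−5.55) · 5.55^2/2! ≈ 0.0599.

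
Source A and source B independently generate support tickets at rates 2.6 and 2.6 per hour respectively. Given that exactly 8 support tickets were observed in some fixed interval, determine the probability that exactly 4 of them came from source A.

0.2734

Given the total, each event is independently from source A with probability p = λ_A/(λ_A+λ_B) = 2.6/5.2 = 0.5000.
So K ~ Binomial(8, 2.6/5.2): P(K = 4) = C(8,4) · (2.6/5.2)^4 · (2.6/5.2)^4 ≈ 0.2734.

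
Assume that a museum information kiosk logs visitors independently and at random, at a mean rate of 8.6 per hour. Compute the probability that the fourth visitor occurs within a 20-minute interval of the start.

Over the interval, μ = 8.6 × 1/3 ≈ 2.86667 (a 20-minute interval = 1/3 hours).
The fourth arrival falls in the interval iff at least 4 events occur there: P(S_4 ≤ t) = P(N ≥ 4) = 1 − P(N ≤ 3) ≈ 0.3229.

0.3229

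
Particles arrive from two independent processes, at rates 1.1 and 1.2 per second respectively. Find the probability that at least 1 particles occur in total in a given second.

Independent Poisson processes superpose: combined rate λ = 1.1 + 1.2 = 2.3 per second.
So μ = 2.3.
P(N ≥ 1) = 1 − P(N ≤ 0) ≈ 0.8997.

0.8997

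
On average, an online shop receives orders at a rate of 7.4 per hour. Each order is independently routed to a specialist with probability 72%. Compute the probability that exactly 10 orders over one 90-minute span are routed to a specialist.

Thinning: the orders that are routed to a specialist themselves form a Poisson process with rate 0.72 × 7.4 = 5.328 per hour.
Over the interval, μ = 5.328 × 1.5 = 7.992 (a 90-minute span = 1.5 hours).
P(N = 10) = e^(−7.992) · 7.992^10/10! ≈ 0.0991.

0.0991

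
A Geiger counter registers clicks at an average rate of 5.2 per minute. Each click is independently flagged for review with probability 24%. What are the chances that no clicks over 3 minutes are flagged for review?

0.0237

Thinning: the clicks that are flagged for review themselves form a Poisson process with rate 0.24 × 5.2 = 1.248 per minute.
Over the interval, μ = 1.248 × 3 = 3.744 (3 minutes).
P(N = 0) = e^(−3.744) · 3.744^0/0! ≈ 0.0237.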